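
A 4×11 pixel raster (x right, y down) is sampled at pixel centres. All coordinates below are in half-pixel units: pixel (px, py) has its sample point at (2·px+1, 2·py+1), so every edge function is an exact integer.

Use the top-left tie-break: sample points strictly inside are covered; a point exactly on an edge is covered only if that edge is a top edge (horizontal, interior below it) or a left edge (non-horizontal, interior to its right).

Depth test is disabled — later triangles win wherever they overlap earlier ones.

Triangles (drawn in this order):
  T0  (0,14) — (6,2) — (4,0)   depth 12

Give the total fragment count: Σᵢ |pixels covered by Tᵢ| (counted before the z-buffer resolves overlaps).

T0:
  2·area = 36  (B↔C swapped to make it positive)
  edge (0, 14)→(4, 0): d=(4,-14) top-left  bias=+0
  edge (4, 0)→(6, 2): d=(2,2) right/bottom  bias=-1
  edge (6, 2)→(0, 14): d=(-6,12) right/bottom  bias=-1
    (2,0)@(5, 1): e=[18,0,18] → ·  [on edge]
    (2,1)@(5, 3): e=[26,4,6] → #
    (3,1)@(7, 3): e=[54,0,-18] → ·  [on edge]
    (1,2)@(3, 5): e=[6,12,18] → #
    (2,2)@(5, 5): e=[34,8,-6] → ·
    (1,3)@(3, 7): e=[14,16,6] → #
    (2,3)@(5, 7): e=[42,12,-18] → ·
    (1,4)@(3, 9): e=[22,20,-6] → ·
    (0,5)@(1, 11): e=[2,28,6] → #
    (1,5)@(3, 11): e=[30,24,-18] → ·
    (0,6)@(1, 13): e=[10,32,-6] → ·
  covered (4 px):
    · · · ·
    · · # ·
    · # · ·
    · # · ·
    · · · ·
    # · · ·
    · · · ·
    · · · ·
    · · · ·
    · · · ·
    · · · ·

Final: 4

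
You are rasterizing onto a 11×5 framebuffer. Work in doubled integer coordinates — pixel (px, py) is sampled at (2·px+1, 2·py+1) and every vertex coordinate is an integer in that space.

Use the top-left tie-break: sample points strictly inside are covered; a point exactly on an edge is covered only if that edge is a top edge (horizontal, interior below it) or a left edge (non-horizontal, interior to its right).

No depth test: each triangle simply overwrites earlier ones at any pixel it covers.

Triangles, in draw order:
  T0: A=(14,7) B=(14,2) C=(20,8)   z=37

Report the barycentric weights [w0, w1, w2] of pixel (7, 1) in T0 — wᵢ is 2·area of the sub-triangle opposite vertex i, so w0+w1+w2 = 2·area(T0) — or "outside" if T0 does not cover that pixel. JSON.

T0:
  2·area = 30
  edge (14, 7)→(14, 2): d=(0,-5) top-left  bias=+0
  edge (14, 2)→(20, 8): d=(6,6) right/bottom  bias=-1
  edge (20, 8)→(14, 7): d=(-6,-1) top-left  bias=+0
    (6,0)@(13, 1): e=[-5,0,35] → ·  [on edge]
    (7,1)@(15, 3): e=[5,0,25] → ·  [on edge]
    (7,2)@(15, 5): e=[5,12,13] → █
    (8,2)@(17, 5): e=[15,0,15] → ·  [on edge]
    (7,3)@(15, 7): e=[5,24,1] → █
    (8,3)@(17, 7): e=[15,12,3] → █
    (9,3)@(19, 7): e=[25,0,5] → ·  [on edge]
    (7,4)@(15, 9): e=[5,36,-11] → ·
    (8,4)@(17, 9): e=[15,24,-9] → ·
    (10,4)@(21, 9): e=[35,0,-5] → ·  [on edge]
  covered (3 px):
    · · · · · · · · · · ·
    · · · · · · · · · · ·
    · · · · · · · █ · · ·
    · · · · · · · █ █ · ·
    · · · · · · · · · · ·

Answer: "outside"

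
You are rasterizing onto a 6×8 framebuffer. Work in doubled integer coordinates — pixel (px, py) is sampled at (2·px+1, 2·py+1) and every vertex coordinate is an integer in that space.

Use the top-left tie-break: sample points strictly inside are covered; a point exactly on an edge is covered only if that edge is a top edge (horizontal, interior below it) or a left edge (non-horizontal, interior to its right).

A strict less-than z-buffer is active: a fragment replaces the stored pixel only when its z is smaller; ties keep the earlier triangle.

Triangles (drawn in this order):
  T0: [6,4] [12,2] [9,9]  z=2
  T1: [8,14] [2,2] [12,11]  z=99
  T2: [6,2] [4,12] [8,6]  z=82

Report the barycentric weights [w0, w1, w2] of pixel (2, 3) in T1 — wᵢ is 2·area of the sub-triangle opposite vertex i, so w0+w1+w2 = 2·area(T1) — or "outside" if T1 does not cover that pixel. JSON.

T0:
  2·area = 36
  edge (6, 4)→(12, 2): d=(6,-2) top-left  bias=+0
  edge (12, 2)→(9, 9): d=(-3,7) right/bottom  bias=-1
  edge (9, 9)→(6, 4): d=(-3,-5) top-left  bias=+0
    (4,1)@(9, 3): e=[0,18,18] → #  [on edge]
    (5,1)@(11, 3): e=[4,4,28] → #
    (1,2)@(3, 5): e=[0,54,-18] → ·  [on edge]
    (3,2)@(7, 5): e=[8,26,2] → #
    (5,2)@(11, 5): e=[16,-2,22] → ·
    (3,3)@(7, 7): e=[20,20,-4] → ·
    (4,3)@(9, 7): e=[24,6,6] → #
    (5,3)@(11, 7): e=[28,-8,16] → ·
    (4,4)@(9, 9): e=[36,0,0] → ·  [on edge]
  covered (5 px):
    · · · · · ·
    · · · · # #
    · · · # # ·
    · · · · # ·
    · · · · · ·
    · · · · · ·
    · · · · · ·
    · · · · · ·
T1:
  2·area = 66
  edge (8, 14)→(2, 2): d=(-6,-12) top-left  bias=+0
  edge (2, 2)→(12, 11): d=(10,9) right/bottom  bias=-1
  edge (12, 11)→(8, 14): d=(-4,3) right/bottom  bias=-1
    (1,1)@(3, 3): e=[6,1,59] → #
    (2,1)@(5, 3): e=[30,-17,53] → ·
    (1,2)@(3, 5): e=[-6,21,51] → ·
    (2,2)@(5, 5): e=[18,3,45] → #
    (3,2)@(7, 5): e=[42,-15,39] → ·
    (2,3)@(5, 7): e=[6,23,37] → #
    (3,3)@(7, 7): e=[30,5,31] → #
    (4,3)@(9, 7): e=[54,-13,25] → ·
    (2,4)@(5, 9): e=[-6,43,29] → ·
    (3,4)@(7, 9): e=[18,25,23] → #
    (4,4)@(9, 9): e=[42,7,17] → #
    (5,4)@(11, 9): e=[66,-11,11] → ·
  covered (10 px):
    · · · · · ·
    · # · · · ·
    · · # · · ·
    · · # # · ·
    · · · # # ·
    · · · # # #
    · · · · # ·
    · · · · · ·
T2:
  2·area = 28  (B↔C swapped to make it positive)
  edge (6, 2)→(8, 6): d=(2,4) right/bottom  bias=-1
  edge (8, 6)→(4, 12): d=(-4,6) right/bottom  bias=-1
  edge (4, 12)→(6, 2): d=(2,-10) top-left  bias=+0
    (3,2)@(7, 5): e=[2,10,16] → #
    (4,2)@(9, 5): e=[-6,-2,36] → ·
    (2,3)@(5, 7): e=[14,14,0] → #  [on edge]
    (4,3)@(9, 7): e=[-2,-10,40] → ·
    (2,4)@(5, 9): e=[18,6,4] → #
    (3,4)@(7, 9): e=[10,-6,24] → ·
    (2,5)@(5, 11): e=[22,-2,8] → ·
  covered (4 px):
    · · · · · ·
    · · · · · ·
    · · · # · ·
    · · # # · ·
    · · # · · ·
    · · · · · ·
    · · · · · ·
    · · · · · ·

Result: [23,37,6]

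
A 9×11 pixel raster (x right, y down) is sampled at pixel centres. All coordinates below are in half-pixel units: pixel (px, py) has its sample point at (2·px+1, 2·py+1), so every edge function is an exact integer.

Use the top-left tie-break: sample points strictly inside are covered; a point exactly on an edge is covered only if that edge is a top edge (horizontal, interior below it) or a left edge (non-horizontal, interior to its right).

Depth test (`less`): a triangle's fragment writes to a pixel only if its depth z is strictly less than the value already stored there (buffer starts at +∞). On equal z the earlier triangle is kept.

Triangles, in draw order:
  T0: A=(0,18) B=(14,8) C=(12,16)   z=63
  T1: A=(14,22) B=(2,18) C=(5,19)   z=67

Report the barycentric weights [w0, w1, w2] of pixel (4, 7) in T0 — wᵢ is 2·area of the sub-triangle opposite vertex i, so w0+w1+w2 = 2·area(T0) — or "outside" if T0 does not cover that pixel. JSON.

T0:
  2·area = 92
  edge (0, 18)→(14, 8): d=(14,-10) top-left  bias=+0
  edge (14, 8)→(12, 16): d=(-2,8) right/bottom  bias=-1
  edge (12, 16)→(0, 18): d=(-12,2) right/bottom  bias=-1
    (6,4)@(13, 9): e=[4,6,82] → X
    (7,4)@(15, 9): e=[24,-10,78] → .
    (5,5)@(11, 11): e=[12,18,62] → X
    (7,5)@(15, 11): e=[52,-14,54] → .
    (3,6)@(7, 13): e=[0,46,46] → X  [on edge]
    (4,6)@(9, 13): e=[20,30,42] → X
    (6,6)@(13, 13): e=[60,-2,34] → .
    (2,7)@(5, 15): e=[8,58,26] → X
    (6,7)@(13, 15): e=[88,-6,10] → .
    (1,8)@(3, 17): e=[16,70,6] → X
    (3,8)@(7, 17): e=[56,38,-2] → .
    (4,8)@(9, 17): e=[76,22,-6] → .
  covered (12 px):
    . . . . . . . . .
    . . . . . . . . .
    . . . . . . . . .
    . . . . . . . . .
    . . . . . . X . .
    . . . . . X X . .
    . . . X X X . . .
    . . X X X X . . .
    . X X . . . . . .
    . . . . . . . . .
    . . . . . . . . .
T1:
  degenerate (2·area = 0) — covers nothing

Answer: [26,18,48]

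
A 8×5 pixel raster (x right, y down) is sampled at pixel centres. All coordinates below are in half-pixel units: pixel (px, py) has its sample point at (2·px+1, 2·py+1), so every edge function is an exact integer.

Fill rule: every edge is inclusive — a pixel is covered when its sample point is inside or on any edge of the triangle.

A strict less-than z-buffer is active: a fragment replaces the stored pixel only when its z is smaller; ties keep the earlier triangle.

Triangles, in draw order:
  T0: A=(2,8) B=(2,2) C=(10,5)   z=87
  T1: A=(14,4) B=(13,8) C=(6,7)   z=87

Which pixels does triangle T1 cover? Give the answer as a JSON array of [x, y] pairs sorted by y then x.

T0:
  2·area = 48
  edge (2, 8)→(2, 2): d=(0,-6) inclusive
  edge (2, 2)→(10, 5): d=(8,3) inclusive
  edge (10, 5)→(2, 8): d=(-8,3) inclusive
    (1,1)@(3, 3): e=[6,5,37] → █
    (2,1)@(5, 3): e=[18,-1,31] → ·
    (1,2)@(3, 5): e=[6,21,21] → █
    (2,2)@(5, 5): e=[18,15,15] → █
    (3,2)@(7, 5): e=[30,9,9] → █
    (4,2)@(9, 5): e=[42,3,3] → █
    (5,2)@(11, 5): e=[54,-3,-3] → ·
    (1,3)@(3, 7): e=[6,37,5] → █
    (2,3)@(5, 7): e=[18,31,-1] → ·
    (3,3)@(7, 7): e=[30,25,-7] → ·
    (4,3)@(9, 7): e=[42,19,-13] → ·
    (1,4)@(3, 9): e=[6,53,-11] → ·
  covered (6 px):
    · · · · · · · ·
    · █ · · · · · ·
    · █ █ █ █ · · ·
    · █ · · · · · ·
    · · · · · · · ·
T1:
  2·area = 29
  edge (14, 4)→(13, 8): d=(-1,4) inclusive
  edge (13, 8)→(6, 7): d=(-7,-1) inclusive
  edge (6, 7)→(14, 4): d=(8,-3) inclusive
    (6,2)@(13, 5): e=[3,21,5] → █
    (7,2)@(15, 5): e=[-5,23,11] → ·
    (3,3)@(7, 7): e=[25,1,3] → █
    (4,3)@(9, 7): e=[17,3,9] → █
    (5,3)@(11, 7): e=[9,5,15] → █
    (7,3)@(15, 7): e=[-7,9,27] → ·
    (3,4)@(7, 9): e=[23,-13,19] → ·
    (4,4)@(9, 9): e=[15,-11,25] → ·
    (5,4)@(11, 9): e=[7,-9,31] → ·
    (6,4)@(13, 9): e=[-1,-7,37] → ·
  covered (5 px):
    · · · · · · · ·
    · · · · · · · ·
    · · · · · · █ ·
    · · · █ █ █ █ ·
    · · · · · · · ·

Final: [[6,2],[3,3],[4,3],[5,3],[6,3]]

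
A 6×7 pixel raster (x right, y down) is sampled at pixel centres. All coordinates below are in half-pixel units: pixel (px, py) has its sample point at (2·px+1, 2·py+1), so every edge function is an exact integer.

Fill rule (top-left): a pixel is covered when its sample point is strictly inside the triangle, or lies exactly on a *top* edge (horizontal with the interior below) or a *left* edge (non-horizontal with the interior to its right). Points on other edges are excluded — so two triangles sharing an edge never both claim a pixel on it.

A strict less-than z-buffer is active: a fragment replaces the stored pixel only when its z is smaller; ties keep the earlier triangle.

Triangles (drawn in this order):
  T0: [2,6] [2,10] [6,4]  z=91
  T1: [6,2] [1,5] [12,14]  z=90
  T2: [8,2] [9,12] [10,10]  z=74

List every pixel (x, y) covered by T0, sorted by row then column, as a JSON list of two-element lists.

T0:
  2·area = 16  (B↔C swapped to make it positive)
  edge (2, 6)→(6, 4): d=(4,-2) top-left  bias=+0
  edge (6, 4)→(2, 10): d=(-4,6) right/bottom  bias=-1
  edge (2, 10)→(2, 6): d=(0,-4) top-left  bias=+0
    (2,2)@(5, 5): e=[2,2,12] → X
    (3,2)@(7, 5): e=[6,-10,20] → .
    (1,3)@(3, 7): e=[6,6,4] → X
    (2,3)@(5, 7): e=[10,-6,12] → .
    (1,4)@(3, 9): e=[14,-2,4] → .
  covered (2 px):
    . . . . . .
    . . . . . .
    . . X . . .
    . X . . . .
    . . . . . .
    . . . . . .
    . . . . . .
T1:
  2·area = 78  (B↔C swapped to make it positive)
  edge (6, 2)→(12, 14): d=(6,12) right/bottom  bias=-1
  edge (12, 14)→(1, 5): d=(-11,-9) top-left  bias=+0
  edge (1, 5)→(6, 2): d=(5,-3) top-left  bias=+0
    (2,1)@(5, 3): e=[18,58,2] → X
    (3,1)@(7, 3): e=[-6,76,8] → .
    (0,2)@(1, 5): e=[78,0,0] → X  [on edge]
    (1,2)@(3, 5): e=[54,18,6] → X
    (3,2)@(7, 5): e=[6,54,18] → X
    (4,2)@(9, 5): e=[-18,72,24] → .
    (0,3)@(1, 7): e=[90,-22,10] → .
    (1,3)@(3, 7): e=[66,-4,16] → .
    (2,3)@(5, 7): e=[42,14,22] → X
    (4,3)@(9, 7): e=[-6,50,34] → .
    (2,4)@(5, 9): e=[54,-8,32] → .
    (3,4)@(7, 9): e=[30,10,38] → X
  covered (11 px):
    . . . . . .
    . . X . . .
    X X X X . .
    . . X X . .
    . . . X X .
    . . . . X .
    . . . . . X
T2:
  2·area = 12  (B↔C swapped to make it positive)
  edge (8, 2)→(10, 10): d=(2,8) right/bottom  bias=-1
  edge (10, 10)→(9, 12): d=(-1,2) right/bottom  bias=-1
  edge (9, 12)→(8, 2): d=(-1,-10) top-left  bias=+0
    (4,3)@(9, 7): e=[2,5,5] → X
    (5,3)@(11, 7): e=[-14,1,25] → .
    (4,4)@(9, 9): e=[6,3,3] → X
    (5,4)@(11, 9): e=[-10,-1,23] → .
    (4,5)@(9, 11): e=[10,1,1] → X
    (5,5)@(11, 11): e=[-6,-3,21] → .
    (4,6)@(9, 13): e=[14,-1,-1] → .
  covered (3 px):
    . . . . . .
    . . . . . .
    . . . . . .
    . . . . X .
    . . . . X .
    . . . . X .
    . . . . . .

Result: [[2,2],[1,3]]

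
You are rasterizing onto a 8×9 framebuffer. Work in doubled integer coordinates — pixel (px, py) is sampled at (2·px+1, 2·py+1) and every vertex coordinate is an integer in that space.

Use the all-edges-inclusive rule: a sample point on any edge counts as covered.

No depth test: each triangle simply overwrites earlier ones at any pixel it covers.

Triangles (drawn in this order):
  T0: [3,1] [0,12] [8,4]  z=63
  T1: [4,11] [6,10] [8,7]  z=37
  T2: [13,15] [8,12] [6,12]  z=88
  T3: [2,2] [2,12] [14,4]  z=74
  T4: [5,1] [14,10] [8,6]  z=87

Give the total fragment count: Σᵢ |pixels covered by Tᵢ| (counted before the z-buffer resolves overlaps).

T0:
  2·area = 64  (B↔C swapped to make it positive)
  edge (3, 1)→(8, 4): d=(5,3) inclusive
  edge (8, 4)→(0, 12): d=(-8,8) inclusive
  edge (0, 12)→(3, 1): d=(3,-11) inclusive
    (1,0)@(3, 1): e=[0,64,0] → #  [on edge]
    (2,0)@(5, 1): e=[-6,48,22] → ·
    (5,0)@(11, 1): e=[-24,0,88] → ·  [on edge]
    (1,1)@(3, 3): e=[10,48,6] → #
    (2,1)@(5, 3): e=[4,32,28] → #
    (3,1)@(7, 3): e=[-2,16,50] → ·
    (4,1)@(9, 3): e=[-8,0,72] → ·  [on edge]
    (1,2)@(3, 5): e=[20,32,12] → #
    (3,2)@(7, 5): e=[8,0,56] → #  [on edge]
    (4,2)@(9, 5): e=[2,-16,78] → ·
    (1,3)@(3, 7): e=[30,16,18] → #
    (2,3)@(5, 7): e=[24,0,40] → #  [on edge]
    (6,3)@(13, 7): e=[0,-64,128] → ·  [on edge]
    (1,4)@(3, 9): e=[40,0,24] → #  [on edge]
    (0,5)@(1, 11): e=[56,0,8] → #  [on edge]
  covered (11 px):
    · # · · · · · ·
    · # # · · · · ·
    · # # # · · · ·
    · # # · · · · ·
    # # · · · · · ·
    # · · · · · · ·
    · · · · · · · ·
    · · · · · · · ·
    · · · · · · · ·
T1:
  2·area = 4  (B↔C swapped to make it positive)
  edge (4, 11)→(8, 7): d=(4,-4) inclusive
  edge (8, 7)→(6, 10): d=(-2,3) inclusive
  edge (6, 10)→(4, 11): d=(-2,1) inclusive
  covered (0 px):
    · · · · · · · ·
    · · · · · · · ·
    · · · · · · · ·
    · · · · · · · ·
    · · · · · · · ·
    · · · · · · · ·
    · · · · · · · ·
    · · · · · · · ·
    · · · · · · · ·
T2:
  2·area = 6  (B↔C swapped to make it positive)
  edge (13, 15)→(6, 12): d=(-7,-3) inclusive
  edge (6, 12)→(8, 12): d=(2,0) inclusive
  edge (8, 12)→(13, 15): d=(5,3) inclusive
    (1,4)@(3, 9): e=[12,-6,0] → ·  [on edge]
    (4,6)@(9, 13): e=[2,2,2] → #
    (5,6)@(11, 13): e=[8,2,-4] → ·
    (4,7)@(9, 15): e=[-12,6,12] → ·
    (6,7)@(13, 15): e=[0,6,0] → #  [on edge]
    (7,7)@(15, 15): e=[6,6,-6] → ·
    (6,8)@(13, 17): e=[-14,10,10] → ·
  covered (2 px):
    · · · · · · · ·
    · · · · · · · ·
    · · · · · · · ·
    · · · · · · · ·
    · · · · · · · ·
    · · · · · · · ·
    · · · · # · · ·
    · · · · · · # ·
    · · · · · · · ·
T3:
  2·area = 120  (B↔C swapped to make it positive)
  edge (2, 2)→(14, 4): d=(12,2) inclusive
  edge (14, 4)→(2, 12): d=(-12,8) inclusive
  edge (2, 12)→(2, 2): d=(0,-10) inclusive
    (1,1)@(3, 3): e=[10,100,10] → #
    (2,1)@(5, 3): e=[6,84,30] → #
    (3,1)@(7, 3): e=[2,68,50] → #
    (4,1)@(9, 3): e=[-2,52,70] → ·
    (1,2)@(3, 5): e=[34,76,10] → #
    (4,2)@(9, 5): e=[22,28,70] → #
    (5,2)@(11, 5): e=[18,12,90] → #
    (6,2)@(13, 5): e=[14,-4,110] → ·
    (1,3)@(3, 7): e=[58,52,10] → #
    (5,3)@(11, 7): e=[42,-12,90] → ·
    (1,4)@(3, 9): e=[82,28,10] → #
    (3,4)@(7, 9): e=[74,-4,50] → ·
  covered (15 px):
    · · · · · · · ·
    · # # # · · · ·
    · # # # # # · ·
    · # # # # · · ·
    · # # · · · · ·
    · # · · · · · ·
    · · · · · · · ·
    · · · · · · · ·
    · · · · · · · ·
T4:
  2·area = 18
  edge (5, 1)→(14, 10): d=(9,9) inclusive
  edge (14, 10)→(8, 6): d=(-6,-4) inclusive
  edge (8, 6)→(5, 1): d=(-3,-5) inclusive
    (2,0)@(5, 1): e=[0,18,0] → #  [on edge]
    (3,0)@(7, 1): e=[-18,26,10] → ·
    (2,1)@(5, 3): e=[18,6,-6] → ·
    (3,1)@(7, 3): e=[0,14,4] → #  [on edge]
    (4,1)@(9, 3): e=[-18,22,14] → ·
    (3,2)@(7, 5): e=[18,2,-2] → ·
    (4,2)@(9, 5): e=[0,10,8] → #  [on edge]
    (5,2)@(11, 5): e=[-18,18,18] → ·
    (4,3)@(9, 7): e=[18,-2,2] → ·
    (5,3)@(11, 7): e=[0,6,12] → #  [on edge]
    (6,3)@(13, 7): e=[-18,14,22] → ·
    (5,4)@(11, 9): e=[18,-6,6] → ·
    (6,4)@(13, 9): e=[0,2,16] → #  [on edge]
    (5,5)@(11, 11): e=[36,-18,0] → ·  [on edge]
    (7,5)@(15, 11): e=[0,-2,20] → ·  [on edge]
  covered (5 px):
    · · # · · · · ·
    · · · # · · · ·
    · · · · # · · ·
    · · · · · # · ·
    · · · · · · # ·
    · · · · · · · ·
    · · · · · · · ·
    · · · · · · · ·
    · · · · · · · ·

Final: 33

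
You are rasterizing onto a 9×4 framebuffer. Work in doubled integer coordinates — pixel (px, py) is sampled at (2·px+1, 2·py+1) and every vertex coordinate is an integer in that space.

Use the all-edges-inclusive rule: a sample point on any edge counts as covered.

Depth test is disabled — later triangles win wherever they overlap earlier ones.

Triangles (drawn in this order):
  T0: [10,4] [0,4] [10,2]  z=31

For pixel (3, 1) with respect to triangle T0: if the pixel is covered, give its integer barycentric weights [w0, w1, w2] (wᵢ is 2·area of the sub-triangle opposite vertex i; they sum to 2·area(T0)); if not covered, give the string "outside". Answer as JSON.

T0:
  2·area = 20
  edge (10, 4)→(0, 4): d=(-10,0) inclusive
  edge (0, 4)→(10, 2): d=(10,-2) inclusive
  edge (10, 2)→(10, 4): d=(0,2) inclusive
    (7,0)@(15, 1): e=[30,0,-10] → ·  [on edge]
    (2,1)@(5, 3): e=[10,0,10] → █  [on edge]
    (3,1)@(7, 3): e=[10,4,6] → █
    (4,1)@(9, 3): e=[10,8,2] → █
    (5,1)@(11, 3): e=[10,12,-2] → ·
    (2,2)@(5, 5): e=[-10,20,10] → ·
    (3,2)@(7, 5): e=[-10,24,6] → ·
    (4,2)@(9, 5): e=[-10,28,2] → ·
  covered (3 px):
    · · · · · · · · ·
    · · █ █ █ · · · ·
    · · · · · · · · ·
    · · · · · · · · ·

Result: [4,6,10]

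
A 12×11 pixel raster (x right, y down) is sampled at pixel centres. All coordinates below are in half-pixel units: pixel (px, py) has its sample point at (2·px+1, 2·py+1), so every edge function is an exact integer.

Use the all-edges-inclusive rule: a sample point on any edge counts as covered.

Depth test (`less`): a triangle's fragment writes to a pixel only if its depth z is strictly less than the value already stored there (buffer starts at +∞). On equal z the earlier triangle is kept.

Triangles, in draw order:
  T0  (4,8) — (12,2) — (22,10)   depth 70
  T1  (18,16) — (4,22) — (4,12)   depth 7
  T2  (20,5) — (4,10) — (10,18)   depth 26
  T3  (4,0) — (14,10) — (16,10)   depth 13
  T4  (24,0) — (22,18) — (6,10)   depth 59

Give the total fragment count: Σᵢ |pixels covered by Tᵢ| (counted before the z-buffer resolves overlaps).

T0:
  2·area = 124
  edge (4, 8)→(12, 2): d=(8,-6) inclusive
  edge (12, 2)→(22, 10): d=(10,8) inclusive
  edge (22, 10)→(4, 8): d=(-18,-2) inclusive
    (5,1)@(11, 3): e=[2,18,104] → #
    (6,1)@(13, 3): e=[14,2,108] → #
    (7,1)@(15, 3): e=[26,-14,112] → ·
    (4,2)@(9, 5): e=[6,54,64] → #
    (7,2)@(15, 5): e=[42,6,76] → #
    (8,2)@(17, 5): e=[54,-10,80] → ·
    (3,3)@(7, 7): e=[10,90,24] → #
    (8,3)@(17, 7): e=[70,10,44] → #
    (9,3)@(19, 7): e=[82,-6,48] → ·
    (3,4)@(7, 9): e=[26,110,-12] → ·
    (4,4)@(9, 9): e=[38,94,-8] → ·
    (5,4)@(11, 9): e=[50,78,-4] → ·
    (6,4)@(13, 9): e=[62,62,0] → #  [on edge]
  covered (16 px):
    · · · · · · · · · · · ·
    · · · · · # # · · · · ·
    · · · · # # # # · · · ·
    · · · # # # # # # · · ·
    · · · · · · # # # # · ·
    · · · · · · · · · · · ·
    · · · · · · · · · · · ·
    · · · · · · · · · · · ·
    · · · · · · · · · · · ·
    · · · · · · · · · · · ·
    · · · · · · · · · · · ·
T1:
  2·area = 140
  edge (18, 16)→(4, 22): d=(-14,6) inclusive
  edge (4, 22)→(4, 12): d=(0,-10) inclusive
  edge (4, 12)→(18, 16): d=(14,4) inclusive
    (2,6)@(5, 13): e=[120,10,10] → #
    (3,6)@(7, 13): e=[108,30,2] → #
    (4,6)@(9, 13): e=[96,50,-6] → ·
    (2,7)@(5, 15): e=[92,10,38] → #
    (4,7)@(9, 15): e=[68,50,22] → #
    (5,7)@(11, 15): e=[56,70,14] → #
    (6,7)@(13, 15): e=[44,90,6] → #
    (7,7)@(15, 15): e=[32,110,-2] → ·
    (2,8)@(5, 17): e=[64,10,66] → #
    (7,8)@(15, 17): e=[4,110,26] → #
    (8,8)@(17, 17): e=[-8,130,18] → ·
    (2,9)@(5, 19): e=[36,10,94] → #
    (5,9)@(11, 19): e=[0,70,70] → #  [on edge]
  covered (18 px):
    · · · · · · · · · · · ·
    · · · · · · · · · · · ·
    · · · · · · · · · · · ·
    · · · · · · · · · · · ·
    · · · · · · · · · · · ·
    · · · · · · · · · · · ·
    · · # # · · · · · · · ·
    · · # # # # # · · · · ·
    · · # # # # # # · · · ·
    · · # # # # · · · · · ·
    · · # · · · · · · · · ·
T2:
  2·area = 158  (B↔C swapped to make it positive)
  edge (20, 5)→(10, 18): d=(-10,13) inclusive
  edge (10, 18)→(4, 10): d=(-6,-8) inclusive
  edge (4, 10)→(20, 5): d=(16,-5) inclusive
    (7,3)@(15, 7): e=[45,106,7] → #
    (8,3)@(17, 7): e=[19,122,17] → #
    (9,3)@(19, 7): e=[-7,138,27] → ·
    (4,4)@(9, 9): e=[103,46,9] → #
    (5,4)@(11, 9): e=[77,62,19] → #
    (6,4)@(13, 9): e=[51,78,29] → #
    (8,4)@(17, 9): e=[-1,110,49] → ·
    (2,5)@(5, 11): e=[135,2,21] → #
    (3,5)@(7, 11): e=[109,18,31] → #
    (8,5)@(17, 11): e=[-21,98,81] → ·
    (2,6)@(5, 13): e=[115,-10,53] → ·
    (3,6)@(7, 13): e=[89,6,63] → #
  covered (18 px):
    · · · · · · · · · · · ·
    · · · · · · · · · · · ·
    · · · · · · · · · · · ·
    · · · · · · · # # · · ·
    · · · · # # # # · · · ·
    · · # # # # # # · · · ·
    · · · # # # # · · · · ·
    · · · · # # · · · · · ·
    · · · · · · · · · · · ·
    · · · · · · · · · · · ·
    · · · · · · · · · · · ·
T3:
  2·area = 20  (B↔C swapped to make it positive)
  edge (4, 0)→(16, 10): d=(12,10) inclusive
  edge (16, 10)→(14, 10): d=(-2,0) inclusive
  edge (14, 10)→(4, 0): d=(-10,-10) inclusive
    (2,0)@(5, 1): e=[2,18,0] → #  [on edge]
    (3,0)@(7, 1): e=[-18,18,20] → ·
    (2,1)@(5, 3): e=[26,14,-20] → ·
    (3,1)@(7, 3): e=[6,14,0] → #  [on edge]
    (4,1)@(9, 3): e=[-14,14,20] → ·
    (3,2)@(7, 5): e=[30,10,-20] → ·
    (4,2)@(9, 5): e=[10,10,0] → #  [on edge]
    (5,2)@(11, 5): e=[-10,10,20] → ·
    (4,3)@(9, 7): e=[34,6,-20] → ·
    (5,3)@(11, 7): e=[14,6,0] → #  [on edge]
    (6,3)@(13, 7): e=[-6,6,20] → ·
    (5,4)@(11, 9): e=[38,2,-20] → ·
    (6,4)@(13, 9): e=[18,2,0] → #  [on edge]
    (7,5)@(15, 11): e=[22,-2,0] → ·  [on edge]
    (8,6)@(17, 13): e=[26,-6,0] → ·  [on edge]
    (9,7)@(19, 15): e=[30,-10,0] → ·  [on edge]
    (10,8)@(21, 17): e=[34,-14,0] → ·  [on edge]
    (11,9)@(23, 19): e=[38,-18,0] → ·  [on edge]
  covered (5 px):
    · · # · · · · · · · · ·
    · · · # · · · · · · · ·
    · · · · # · · · · · · ·
    · · · · · # · · · · · ·
    · · · · · · # · · · · ·
    · · · · · · · · · · · ·
    · · · · · · · · · · · ·
    · · · · · · · · · · · ·
    · · · · · · · · · · · ·
    · · · · · · · · · · · ·
    · · · · · · · · · · · ·
T4:
  2·area = 304
  edge (24, 0)→(22, 18): d=(-2,18) inclusive
  edge (22, 18)→(6, 10): d=(-16,-8) inclusive
  edge (6, 10)→(24, 0): d=(18,-10) inclusive
    (11,0)@(23, 1): e=[16,280,8] → #
    (9,1)@(19, 3): e=[84,216,4] → #
    (10,1)@(21, 3): e=[48,232,24] → #
    (7,2)@(15, 5): e=[152,152,0] → #  [on edge]
    (8,2)@(17, 5): e=[116,168,20] → #
    (6,3)@(13, 7): e=[184,104,16] → #
    (4,4)@(9, 9): e=[252,40,12] → #
    (5,4)@(11, 9): e=[216,56,32] → #
    (11,4)@(23, 9): e=[0,152,152] → #  [on edge]
    (4,5)@(9, 11): e=[248,8,48] → #
    (11,5)@(23, 11): e=[-4,120,188] → ·
    (4,6)@(9, 13): e=[244,-24,84] → ·
  covered (39 px):
    · · · · · · · · · · · #
    · · · · · · · · · # # #
    · · · · · · · # # # # #
    · · · · · · # # # # # #
    · · · · # # # # # # # #
    · · · · # # # # # # # ·
    · · · · · · # # # # # ·
    · · · · · · · · # # # ·
    · · · · · · · · · · # ·
    · · · · · · · · · · · ·
    · · · · · · · · · · · ·

Final: 96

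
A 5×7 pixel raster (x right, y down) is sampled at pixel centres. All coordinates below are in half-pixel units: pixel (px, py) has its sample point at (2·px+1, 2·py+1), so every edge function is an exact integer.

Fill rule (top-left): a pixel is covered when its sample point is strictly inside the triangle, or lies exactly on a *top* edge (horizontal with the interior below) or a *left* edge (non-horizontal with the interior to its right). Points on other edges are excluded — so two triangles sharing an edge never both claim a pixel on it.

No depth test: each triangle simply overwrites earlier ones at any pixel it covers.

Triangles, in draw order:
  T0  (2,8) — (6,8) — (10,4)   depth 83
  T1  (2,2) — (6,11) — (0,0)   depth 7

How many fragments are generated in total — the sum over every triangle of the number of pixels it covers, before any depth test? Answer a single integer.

T0:
  2·area = 16  (B↔C swapped to make it positive)
  edge (2, 8)→(10, 4): d=(8,-4) top-left  bias=+0
  edge (10, 4)→(6, 8): d=(-4,4) right/bottom  bias=-1
  edge (6, 8)→(2, 8): d=(-4,0) right/bottom  bias=-1
    (4,2)@(9, 5): e=[4,0,12] → .  [on edge]
    (2,3)@(5, 7): e=[4,8,4] → X
    (3,3)@(7, 7): e=[12,0,4] → .  [on edge]
    (2,4)@(5, 9): e=[20,0,-4] → .  [on edge]
    (1,5)@(3, 11): e=[28,0,-12] → .  [on edge]
    (0,6)@(1, 13): e=[36,0,-20] → .  [on edge]
  covered (1 px):
    . . . . .
    . . . . .
    . . . . .
    . . X . .
    . . . . .
    . . . . .
    . . . . .
T1:
  2·area = 10
  edge (2, 2)→(6, 11): d=(4,9) right/bottom  bias=-1
  edge (6, 11)→(0, 0): d=(-6,-11) top-left  bias=+0
  edge (0, 0)→(2, 2): d=(2,2) right/bottom  bias=-1
    (0,0)@(1, 1): e=[5,5,0] → .  [on edge]
    (1,1)@(3, 3): e=[-5,15,0] → .  [on edge]
    (1,2)@(3, 5): e=[3,3,4] → X
    (2,2)@(5, 5): e=[-15,25,0] → .  [on edge]
    (1,3)@(3, 7): e=[11,-9,8] → .
    (3,3)@(7, 7): e=[-25,35,0] → .  [on edge]
    (2,4)@(5, 9): e=[1,1,8] → X
    (3,4)@(7, 9): e=[-17,23,4] → .
    (4,4)@(9, 9): e=[-35,45,0] → .  [on edge]
    (2,5)@(5, 11): e=[9,-11,12] → .
  covered (2 px):
    . . . . .
    . . . . .
    . X . . .
    . . . . .
    . . X . .
    . . . . .
    . . . . .

Answer: 3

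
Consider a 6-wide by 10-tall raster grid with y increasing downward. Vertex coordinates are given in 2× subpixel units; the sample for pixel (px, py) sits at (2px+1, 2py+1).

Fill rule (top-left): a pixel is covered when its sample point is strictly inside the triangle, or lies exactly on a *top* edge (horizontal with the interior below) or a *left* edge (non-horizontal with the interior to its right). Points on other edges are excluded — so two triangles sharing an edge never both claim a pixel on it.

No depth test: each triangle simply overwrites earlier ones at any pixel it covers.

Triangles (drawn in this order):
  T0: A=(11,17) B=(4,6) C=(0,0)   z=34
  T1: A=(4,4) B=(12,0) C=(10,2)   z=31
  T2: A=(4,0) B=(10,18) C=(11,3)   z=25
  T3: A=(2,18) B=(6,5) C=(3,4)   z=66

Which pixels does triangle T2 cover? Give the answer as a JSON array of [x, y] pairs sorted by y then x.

T0:
  2·area = 2  (B↔C swapped to make it positive)
  edge (11, 17)→(0, 0): d=(-11,-17) top-left  bias=+0
  edge (0, 0)→(4, 6): d=(4,6) right/bottom  bias=-1
  edge (4, 6)→(11, 17): d=(7,11) right/bottom  bias=-1
    (5,8)@(11, 17): e=[0,2,0] → .  [on edge]
  covered (0 px):
    . . . . . .
    . . . . . .
    . . . . . .
    . . . . . .
    . . . . . .
    . . . . . .
    . . . . . .
    . . . . . .
    . . . . . .
    . . . . . .
T1:
  2·area = 8
  edge (4, 4)→(12, 0): d=(8,-4) top-left  bias=+0
  edge (12, 0)→(10, 2): d=(-2,2) right/bottom  bias=-1
  edge (10, 2)→(4, 4): d=(-6,2) right/bottom  bias=-1
    (5,0)@(11, 1): e=[4,0,4] → .  [on edge]
    (3,1)@(7, 3): e=[4,4,0] → .  [on edge]
    (4,1)@(9, 3): e=[12,0,-4] → .  [on edge]
    (0,2)@(1, 5): e=[-4,12,0] → .  [on edge]
    (3,2)@(7, 5): e=[20,0,-12] → .  [on edge]
    (2,3)@(5, 7): e=[28,0,-20] → .  [on edge]
    (1,4)@(3, 9): e=[36,0,-28] → .  [on edge]
    (0,5)@(1, 11): e=[44,0,-36] → .  [on edge]
  covered (0 px):
    . . . . . .
    . . . . . .
    . . . . . .
    . . . . . .
    . . . . . .
    . . . . . .
    . . . . . .
    . . . . . .
    . . . . . .
    . . . . . .
T2:
  2·area = 108  (B↔C swapped to make it positive)
  edge (4, 0)→(11, 3): d=(7,3) right/bottom  bias=-1
  edge (11, 3)→(10, 18): d=(-1,15) right/bottom  bias=-1
  edge (10, 18)→(4, 0): d=(-6,-18) top-left  bias=+0
    (2,0)@(5, 1): e=[4,92,12] → X
    (3,0)@(7, 1): e=[-2,62,48] → .
    (2,1)@(5, 3): e=[18,90,0] → X  [on edge]
    (3,1)@(7, 3): e=[12,60,36] → X
    (4,1)@(9, 3): e=[6,30,72] → X
    (5,1)@(11, 3): e=[0,0,108] → .  [on edge]
    (2,2)@(5, 5): e=[32,88,-12] → .
    (3,2)@(7, 5): e=[26,58,24] → X
    (5,2)@(11, 5): e=[14,-2,96] → .
    (3,3)@(7, 7): e=[40,56,12] → X
    (5,3)@(11, 7): e=[28,-4,84] → .
    (3,4)@(7, 9): e=[54,54,0] → X  [on edge]
    (4,7)@(9, 15): e=[90,18,0] → X  [on edge]
  covered (13 px):
    . . X . . .
    . . X X X .
    . . . X X .
    . . . X X .
    . . . X X .
    . . . . X .
    . . . . X .
    . . . . X .
    . . . . . .
    . . . . . .
T3:
  2·area = 43  (B↔C swapped to make it positive)
  edge (2, 18)→(3, 4): d=(1,-14) top-left  bias=+0
  edge (3, 4)→(6, 5): d=(3,1) right/bottom  bias=-1
  edge (6, 5)→(2, 18): d=(-4,13) right/bottom  bias=-1
    (1,2)@(3, 5): e=[1,3,39] → X
    (2,2)@(5, 5): e=[29,1,13] → X
    (3,2)@(7, 5): e=[57,-1,-13] → .
    (1,3)@(3, 7): e=[3,9,31] → X
    (3,3)@(7, 7): e=[59,5,-21] → .
    (1,4)@(3, 9): e=[5,15,23] → X
    (2,4)@(5, 9): e=[33,13,-3] → .
    (1,5)@(3, 11): e=[7,21,15] → X
    (2,5)@(5, 11): e=[35,19,-11] → .
    (1,6)@(3, 13): e=[9,27,7] → X
    (2,6)@(5, 13): e=[37,25,-19] → .
    (1,7)@(3, 15): e=[11,33,-1] → .
  covered (7 px):
    . . . . . .
    . . . . . .
    . X X . . .
    . X X . . .
    . X . . . .
    . X . . . .
    . X . . . .
    . . . . . .
    . . . . . .
    . . . . . .

Final: [[2,0],[2,1],[3,1],[4,1],[3,2],[4,2],[3,3],[4,3],[3,4],[4,4],[4,5],[4,6],[4,7]]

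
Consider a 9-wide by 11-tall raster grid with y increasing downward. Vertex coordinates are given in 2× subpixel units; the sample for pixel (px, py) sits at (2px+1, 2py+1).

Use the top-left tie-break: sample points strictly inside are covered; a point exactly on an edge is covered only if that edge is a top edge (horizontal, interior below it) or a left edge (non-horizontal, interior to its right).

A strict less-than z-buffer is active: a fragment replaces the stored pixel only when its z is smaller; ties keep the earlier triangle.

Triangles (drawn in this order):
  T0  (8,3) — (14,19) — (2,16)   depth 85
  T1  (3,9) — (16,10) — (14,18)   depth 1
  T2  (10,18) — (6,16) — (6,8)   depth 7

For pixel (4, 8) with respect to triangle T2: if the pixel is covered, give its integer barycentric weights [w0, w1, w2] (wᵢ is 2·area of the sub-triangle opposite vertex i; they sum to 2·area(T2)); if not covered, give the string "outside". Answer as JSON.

T0:
  2·area = 174
  edge (8, 3)→(14, 19): d=(6,16) right/bottom  bias=-1
  edge (14, 19)→(2, 16): d=(-12,-3) top-left  bias=+0
  edge (2, 16)→(8, 3): d=(6,-13) top-left  bias=+0
    (3,3)@(7, 7): e=[40,123,11] → █
    (4,3)@(9, 7): e=[8,129,37] → █
    (5,3)@(11, 7): e=[-24,135,63] → ·
    (3,4)@(7, 9): e=[52,99,23] → █
    (5,4)@(11, 9): e=[-12,111,75] → ·
    (2,5)@(5, 11): e=[96,69,9] → █
    (5,5)@(11, 11): e=[0,87,87] → ·  [on edge]
    (2,6)@(5, 13): e=[108,45,21] → █
    (5,6)@(11, 13): e=[12,63,99] → █
    (6,6)@(13, 13): e=[-20,69,125] → ·
    (1,7)@(3, 15): e=[152,15,7] → █
    (6,7)@(13, 15): e=[-8,45,137] → ·
  covered (20 px):
    · · · · · · · · ·
    · · · · · · · · ·
    · · · · · · · · ·
    · · · █ █ · · · ·
    · · · █ █ · · · ·
    · · █ █ █ · · · ·
    · · █ █ █ █ · · ·
    · █ █ █ █ █ · · ·
    · · · █ █ █ █ · ·
    · · · · · · · · ·
    · · · · · · · · ·
T1:
  2·area = 106
  edge (3, 9)→(16, 10): d=(13,1) right/bottom  bias=-1
  edge (16, 10)→(14, 18): d=(-2,8) right/bottom  bias=-1
  edge (14, 18)→(3, 9): d=(-11,-9) top-left  bias=+0
    (1,4)@(3, 9): e=[0,106,0] → ·  [on edge]
    (3,5)@(7, 11): e=[22,70,14] → █
    (4,5)@(9, 11): e=[20,54,32] → █
    (5,5)@(11, 11): e=[18,38,50] → █
    (6,5)@(13, 11): e=[16,22,68] → █
    (7,5)@(15, 11): e=[14,6,86] → █
    (8,5)@(17, 11): e=[12,-10,104] → ·
    (3,6)@(7, 13): e=[48,66,-8] → ·
    (4,6)@(9, 13): e=[46,50,10] → █
    (8,6)@(17, 13): e=[38,-14,82] → ·
    (4,7)@(9, 15): e=[72,46,-12] → ·
    (5,7)@(11, 15): e=[70,30,6] → █
  covered (12 px):
    · · · · · · · · ·
    · · · · · · · · ·
    · · · · · · · · ·
    · · · · · · · · ·
    · · · · · · · · ·
    · · · █ █ █ █ █ ·
    · · · · █ █ █ █ ·
    · · · · · █ █ · ·
    · · · · · · █ · ·
    · · · · · · · · ·
    · · · · · · · · ·
T2:
  2·area = 32
  edge (10, 18)→(6, 16): d=(-4,-2) top-left  bias=+0
  edge (6, 16)→(6, 8): d=(0,-8) top-left  bias=+0
  edge (6, 8)→(10, 18): d=(4,10) right/bottom  bias=-1
    (3,5)@(7, 11): e=[22,8,2] → █
    (4,5)@(9, 11): e=[26,24,-18] → ·
    (3,6)@(7, 13): e=[14,8,10] → █
    (4,6)@(9, 13): e=[18,24,-10] → ·
    (3,7)@(7, 15): e=[6,8,18] → █
    (4,7)@(9, 15): e=[10,24,-2] → ·
    (3,8)@(7, 17): e=[-2,8,26] → ·
    (4,8)@(9, 17): e=[2,24,6] → █
    (5,8)@(11, 17): e=[6,40,-14] → ·
    (4,9)@(9, 19): e=[-6,24,14] → ·
  covered (4 px):
    · · · · · · · · ·
    · · · · · · · · ·
    · · · · · · · · ·
    · · · · · · · · ·
    · · · · · · · · ·
    · · · █ · · · · ·
    · · · █ · · · · ·
    · · · █ · · · · ·
    · · · · █ · · · ·
    · · · · · · · · ·
    · · · · · · · · ·

Result: [24,6,2]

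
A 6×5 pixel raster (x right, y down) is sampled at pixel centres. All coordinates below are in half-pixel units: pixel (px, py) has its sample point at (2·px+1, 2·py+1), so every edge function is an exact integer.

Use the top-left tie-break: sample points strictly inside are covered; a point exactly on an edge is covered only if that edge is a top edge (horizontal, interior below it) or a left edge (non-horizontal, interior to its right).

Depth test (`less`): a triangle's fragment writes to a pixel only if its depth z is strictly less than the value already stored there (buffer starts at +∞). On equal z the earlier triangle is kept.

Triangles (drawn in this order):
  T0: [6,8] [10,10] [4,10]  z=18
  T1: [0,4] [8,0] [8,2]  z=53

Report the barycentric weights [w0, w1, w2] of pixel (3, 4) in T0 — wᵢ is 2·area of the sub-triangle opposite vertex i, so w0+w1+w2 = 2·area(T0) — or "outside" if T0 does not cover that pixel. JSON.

T0:
  2·area = 12
  edge (6, 8)→(10, 10): d=(4,2) right/bottom  bias=-1
  edge (10, 10)→(4, 10): d=(-6,0) right/bottom  bias=-1
  edge (4, 10)→(6, 8): d=(2,-2) top-left  bias=+0
    (5,1)@(11, 3): e=[-30,42,0] → ·  [on edge]
    (4,2)@(9, 5): e=[-18,30,0] → ·  [on edge]
    (3,3)@(7, 7): e=[-6,18,0] → ·  [on edge]
    (2,4)@(5, 9): e=[6,6,0] → █  [on edge]
    (3,4)@(7, 9): e=[2,6,4] → █
    (4,4)@(9, 9): e=[-2,6,8] → ·
  covered (2 px):
    · · · · · ·
    · · · · · ·
    · · · · · ·
    · · · · · ·
    · · █ █ · ·
T1:
  2·area = 16
  edge (0, 4)→(8, 0): d=(8,-4) top-left  bias=+0
  edge (8, 0)→(8, 2): d=(0,2) right/bottom  bias=-1
  edge (8, 2)→(0, 4): d=(-8,2) right/bottom  bias=-1
    (3,0)@(7, 1): e=[4,2,10] → █
    (4,0)@(9, 1): e=[12,-2,6] → ·
    (1,1)@(3, 3): e=[4,10,2] → █
    (2,1)@(5, 3): e=[12,6,-2] → ·
    (3,1)@(7, 3): e=[20,2,-6] → ·
    (1,2)@(3, 5): e=[20,10,-14] → ·
  covered (2 px):
    · · · █ · ·
    · █ · · · ·
    · · · · · ·
    · · · · · ·
    · · · · · ·

Result: [6,4,2]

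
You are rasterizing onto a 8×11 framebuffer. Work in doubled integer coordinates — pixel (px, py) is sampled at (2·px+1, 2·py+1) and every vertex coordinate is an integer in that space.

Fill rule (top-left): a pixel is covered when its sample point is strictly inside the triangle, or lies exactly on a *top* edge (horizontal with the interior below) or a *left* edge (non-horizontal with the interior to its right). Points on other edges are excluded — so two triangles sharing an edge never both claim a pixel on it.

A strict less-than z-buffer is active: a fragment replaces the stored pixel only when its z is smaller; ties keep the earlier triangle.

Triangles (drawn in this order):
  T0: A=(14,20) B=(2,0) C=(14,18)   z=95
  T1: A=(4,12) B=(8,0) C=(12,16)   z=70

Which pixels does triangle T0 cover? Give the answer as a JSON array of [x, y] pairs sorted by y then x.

T0:
  2·area = 24
  edge (14, 20)→(2, 0): d=(-12,-20) top-left  bias=+0
  edge (2, 0)→(14, 18): d=(12,18) right/bottom  bias=-1
  edge (14, 18)→(14, 20): d=(0,2) right/bottom  bias=-1
    (2,2)@(5, 5): e=[0,6,18] → █  [on edge]
    (3,2)@(7, 5): e=[40,-30,14] → ·
    (2,3)@(5, 7): e=[-24,30,18] → ·
    (4,5)@(9, 11): e=[8,6,10] → █
    (5,5)@(11, 11): e=[48,-30,6] → ·
    (4,6)@(9, 13): e=[-16,30,10] → ·
    (5,7)@(11, 15): e=[0,18,6] → █  [on edge]
    (6,7)@(13, 15): e=[40,-18,2] → ·
    (5,8)@(11, 17): e=[-24,42,6] → ·
    (6,8)@(13, 17): e=[16,6,2] → █
    (7,8)@(15, 17): e=[56,-30,-2] → ·
    (6,9)@(13, 19): e=[-8,30,2] → ·
  covered (4 px):
    · · · · · · · ·
    · · · · · · · ·
    · · █ · · · · ·
    · · · · · · · ·
    · · · · · · · ·
    · · · · █ · · ·
    · · · · · · · ·
    · · · · · █ · ·
    · · · · · · █ ·
    · · · · · · · ·
    · · · · · · · ·
T1:
  2·area = 112
  edge (4, 12)→(8, 0): d=(4,-12) top-left  bias=+0
  edge (8, 0)→(12, 16): d=(4,16) right/bottom  bias=-1
  edge (12, 16)→(4, 12): d=(-8,-4) top-left  bias=+0
    (3,1)@(7, 3): e=[0,28,84] → █  [on edge]
    (4,1)@(9, 3): e=[24,-4,92] → ·
    (3,2)@(7, 5): e=[8,36,68] → █
    (4,2)@(9, 5): e=[32,4,76] → █
    (5,2)@(11, 5): e=[56,-28,84] → ·
    (3,3)@(7, 7): e=[16,44,52] → █
    (5,3)@(11, 7): e=[64,-20,68] → ·
    (2,4)@(5, 9): e=[0,84,28] → █  [on edge]
    (5,4)@(11, 9): e=[72,-12,52] → ·
    (2,5)@(5, 11): e=[8,92,12] → █
    (5,5)@(11, 11): e=[80,-4,36] → ·
    (2,6)@(5, 13): e=[16,100,-4] → ·
    (1,7)@(3, 15): e=[0,140,-28] → ·  [on edge]
    (0,10)@(1, 21): e=[0,196,-84] → ·  [on edge]
  covered (15 px):
    · · · · · · · ·
    · · · █ · · · ·
    · · · █ █ · · ·
    · · · █ █ · · ·
    · · █ █ █ · · ·
    · · █ █ █ · · ·
    · · · █ █ █ · ·
    · · · · · █ · ·
    · · · · · · · ·
    · · · · · · · ·
    · · · · · · · ·

Result: [[2,2],[4,5],[5,7],[6,8]]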